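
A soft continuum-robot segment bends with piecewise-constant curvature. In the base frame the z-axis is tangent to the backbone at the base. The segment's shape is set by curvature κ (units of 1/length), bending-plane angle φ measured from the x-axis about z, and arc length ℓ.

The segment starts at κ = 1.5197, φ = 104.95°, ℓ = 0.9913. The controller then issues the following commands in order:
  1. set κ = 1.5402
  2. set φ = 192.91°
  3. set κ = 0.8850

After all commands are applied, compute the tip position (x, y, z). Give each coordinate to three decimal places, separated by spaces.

initial: κ=1.5197, φ=104.95°, ℓ=0.9913
cmd 1: set κ=1.5402 → (κ,φ,ℓ)=(1.5402,104.95°,0.9913) → tip=(-0.1601,0.5997,0.6486)
cmd 2: set φ=192.91° → (κ,φ,ℓ)=(1.5402,192.91°,0.9913) → tip=(-0.6050,-0.1387,0.6486)
cmd 3: set κ=0.8850 → (κ,φ,ℓ)=(0.8850,192.91°,0.9913) → tip=(-0.3973,-0.0911,0.8689)

-0.397 -0.091 0.869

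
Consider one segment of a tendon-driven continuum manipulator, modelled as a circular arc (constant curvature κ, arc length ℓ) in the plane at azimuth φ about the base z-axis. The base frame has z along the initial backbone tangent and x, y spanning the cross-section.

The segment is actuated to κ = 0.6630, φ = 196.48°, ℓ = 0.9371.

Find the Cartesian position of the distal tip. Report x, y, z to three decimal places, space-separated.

θ = κ·ℓ = 0.6630 × 0.9371 = 0.62130 rad
ρ = (1 − cos θ)/κ = (1 − 0.81312)/0.6630 = 0.28186
z = sin θ / κ = 0.58209/0.6630 = 0.87796
x = ρ cos φ = 0.28186 × cos(196.48°) = -0.27028
y = ρ sin φ = 0.28186 × sin(196.48°) = -0.07996

-0.270 -0.080 0.878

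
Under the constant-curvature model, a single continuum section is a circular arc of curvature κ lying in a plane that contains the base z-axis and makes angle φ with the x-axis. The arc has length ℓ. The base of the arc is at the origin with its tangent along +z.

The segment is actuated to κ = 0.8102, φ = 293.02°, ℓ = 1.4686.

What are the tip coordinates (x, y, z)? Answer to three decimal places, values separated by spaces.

θ = κ·ℓ = 0.8102 × 1.4686 = 1.18986 rad
ρ = (1 − cos θ)/κ = (1 − 0.37179)/0.8102 = 0.77538
z = sin θ / κ = 0.92832/0.8102 = 1.14579
x = ρ cos φ = 0.77538 × cos(293.02°) = 0.30321
y = ρ sin φ = 0.77538 × sin(293.02°) = -0.71363

0.303 -0.714 1.146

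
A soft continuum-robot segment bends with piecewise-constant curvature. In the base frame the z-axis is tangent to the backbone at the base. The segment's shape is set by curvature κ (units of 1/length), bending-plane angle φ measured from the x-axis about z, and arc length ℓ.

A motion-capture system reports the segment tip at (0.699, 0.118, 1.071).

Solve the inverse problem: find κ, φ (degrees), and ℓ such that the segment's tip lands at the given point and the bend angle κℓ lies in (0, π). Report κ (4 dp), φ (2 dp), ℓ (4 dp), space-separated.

0.8595 9.58 1.3606

ρ = √(x²+y²) = √(0.699² + 0.118²) = 0.70889
φ = atan2(y, x) mod 360° = atan2(0.118, 0.699) = 9.5819°
|p|² = ρ² + z² = 0.70889² + 1.071² = 1.64957
κ = 2ρ / |p|² = 2×0.70889 / 1.64957 = 0.85949
θ = 2·atan2(ρ, z) = 2·atan2(0.70889, 1.071) = 1.16938 rad
ℓ = θ/κ = 1.16938/0.85949 = 1.36056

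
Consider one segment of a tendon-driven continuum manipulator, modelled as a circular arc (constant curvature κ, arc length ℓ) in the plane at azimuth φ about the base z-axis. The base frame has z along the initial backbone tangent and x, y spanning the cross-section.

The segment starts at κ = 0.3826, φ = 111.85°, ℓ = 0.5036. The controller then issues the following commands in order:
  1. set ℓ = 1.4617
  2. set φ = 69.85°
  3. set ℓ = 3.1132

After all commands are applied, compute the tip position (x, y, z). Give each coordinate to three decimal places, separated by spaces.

initial: κ=0.3826, φ=111.85°, ℓ=0.5036
cmd 1: set ℓ=1.4617 → (κ,φ,ℓ)=(0.3826,111.85°,1.4617) → tip=(-0.1482,0.3696,1.3867)
cmd 2: set φ=69.85° → (κ,φ,ℓ)=(0.3826,69.85°,1.4617) → tip=(0.1372,0.3738,1.3867)
cmd 3: set ℓ=3.1132 → (κ,φ,ℓ)=(0.3826,69.85°,3.1132) → tip=(0.5667,1.5443,2.4276)

0.567 1.544 2.428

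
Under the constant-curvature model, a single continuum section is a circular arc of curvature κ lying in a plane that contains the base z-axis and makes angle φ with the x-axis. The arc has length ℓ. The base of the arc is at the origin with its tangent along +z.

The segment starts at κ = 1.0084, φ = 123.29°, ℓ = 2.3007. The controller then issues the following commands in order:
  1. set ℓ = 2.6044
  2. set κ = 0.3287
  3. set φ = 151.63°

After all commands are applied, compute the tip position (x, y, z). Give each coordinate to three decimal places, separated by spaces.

-0.922 0.498 2.298

initial: κ=1.0084, φ=123.29°, ℓ=2.3007
cmd 1: set ℓ=2.6044 → (κ,φ,ℓ)=(1.0084,123.29°,2.6044) → tip=(-1.0179,1.5502,0.4887)
cmd 2: set κ=0.3287 → (κ,φ,ℓ)=(0.3287,123.29°,2.6044) → tip=(-0.5754,0.8763,2.2977)
cmd 3: set φ=151.63° → (κ,φ,ℓ)=(0.3287,151.63°,2.6044) → tip=(-0.9224,0.4981,2.2977)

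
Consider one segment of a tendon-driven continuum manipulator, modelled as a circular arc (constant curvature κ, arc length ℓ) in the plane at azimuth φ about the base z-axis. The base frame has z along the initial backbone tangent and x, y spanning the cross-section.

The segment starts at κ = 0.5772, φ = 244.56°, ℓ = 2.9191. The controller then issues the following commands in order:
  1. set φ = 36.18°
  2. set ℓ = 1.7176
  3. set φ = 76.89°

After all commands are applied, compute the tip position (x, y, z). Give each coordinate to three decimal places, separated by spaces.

0.178 0.763 1.450

initial: κ=0.5772, φ=244.56°, ℓ=2.9191
cmd 1: set φ=36.18° → (κ,φ,ℓ)=(0.5772,36.18°,2.9191) → tip=(1.5576,1.1392,1.7212)
cmd 2: set ℓ=1.7176 → (κ,φ,ℓ)=(0.5772,36.18°,1.7176) → tip=(0.6328,0.4628,1.4497)
cmd 3: set φ=76.89° → (κ,φ,ℓ)=(0.5772,76.89°,1.7176) → tip=(0.1778,0.7635,1.4497)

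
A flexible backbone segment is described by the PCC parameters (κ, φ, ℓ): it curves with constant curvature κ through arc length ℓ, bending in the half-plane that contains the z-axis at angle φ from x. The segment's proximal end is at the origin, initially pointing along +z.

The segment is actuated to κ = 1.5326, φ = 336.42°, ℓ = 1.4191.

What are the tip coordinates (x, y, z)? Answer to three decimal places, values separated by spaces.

θ = κ·ℓ = 1.5326 × 1.4191 = 2.17491 rad
ρ = (1 − cos θ)/κ = (1 − -0.56804)/1.5326 = 1.02312
z = sin θ / κ = 0.82300/1.5326 = 0.53700
x = ρ cos φ = 1.02312 × cos(336.42°) = 0.93769
y = ρ sin φ = 1.02312 × sin(336.42°) = -0.40928

0.938 -0.409 0.537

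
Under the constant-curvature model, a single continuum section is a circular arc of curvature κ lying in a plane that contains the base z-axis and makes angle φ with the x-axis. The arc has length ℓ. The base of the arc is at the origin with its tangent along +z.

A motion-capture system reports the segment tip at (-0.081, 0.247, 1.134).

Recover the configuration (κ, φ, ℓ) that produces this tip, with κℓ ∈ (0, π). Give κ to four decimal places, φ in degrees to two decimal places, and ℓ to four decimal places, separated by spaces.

0.3841 108.16 1.1733

ρ = √(x²+y²) = √(-0.081² + 0.247²) = 0.25994
φ = atan2(y, x) mod 360° = atan2(0.247, -0.081) = 108.1561°
|p|² = ρ² + z² = 0.25994² + 1.134² = 1.35353
κ = 2ρ / |p|² = 2×0.25994 / 1.35353 = 0.38410
θ = 2·atan2(ρ, z) = 2·atan2(0.25994, 1.134) = 0.45067 rad
ℓ = θ/κ = 0.45067/0.38410 = 1.17332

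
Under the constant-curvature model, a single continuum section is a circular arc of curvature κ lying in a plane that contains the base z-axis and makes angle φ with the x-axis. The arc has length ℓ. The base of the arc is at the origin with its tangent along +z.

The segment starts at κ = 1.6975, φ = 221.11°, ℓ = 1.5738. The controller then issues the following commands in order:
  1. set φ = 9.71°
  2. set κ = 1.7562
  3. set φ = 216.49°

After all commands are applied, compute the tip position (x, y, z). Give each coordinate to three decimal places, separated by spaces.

initial: κ=1.6975, φ=221.11°, ℓ=1.5738
cmd 1: set φ=9.71° → (κ,φ,ℓ)=(1.6975,9.71°,1.5738) → tip=(1.0983,0.1879,0.2668)
cmd 2: set κ=1.7562 → (κ,φ,ℓ)=(1.7562,9.71°,1.5738) → tip=(1.0830,0.1853,0.2100)
cmd 3: set φ=216.49° → (κ,φ,ℓ)=(1.7562,216.49°,1.5738) → tip=(-0.8833,-0.6534,0.2100)

-0.883 -0.653 0.210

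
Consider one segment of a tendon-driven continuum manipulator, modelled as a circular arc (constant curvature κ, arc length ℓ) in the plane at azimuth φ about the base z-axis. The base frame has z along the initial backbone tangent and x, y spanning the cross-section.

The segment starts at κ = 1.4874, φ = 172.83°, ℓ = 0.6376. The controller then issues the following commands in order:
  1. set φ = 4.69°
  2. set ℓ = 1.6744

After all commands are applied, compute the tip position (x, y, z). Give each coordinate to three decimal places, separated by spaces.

initial: κ=1.4874, φ=172.83°, ℓ=0.6376
cmd 1: set φ=4.69° → (κ,φ,ℓ)=(1.4874,4.69°,0.6376) → tip=(0.2794,0.0229,0.5462)
cmd 2: set ℓ=1.6744 → (κ,φ,ℓ)=(1.4874,4.69°,1.6744) → tip=(1.2030,0.0987,0.4075)

1.203 0.099 0.407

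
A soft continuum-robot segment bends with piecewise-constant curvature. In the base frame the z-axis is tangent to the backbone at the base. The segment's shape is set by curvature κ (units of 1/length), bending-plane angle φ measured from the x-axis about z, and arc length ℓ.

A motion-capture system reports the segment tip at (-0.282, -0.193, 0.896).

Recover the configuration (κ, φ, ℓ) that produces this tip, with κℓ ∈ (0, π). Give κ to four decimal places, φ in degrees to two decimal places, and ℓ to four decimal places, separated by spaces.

0.7432 214.39 0.9805

ρ = √(x²+y²) = √(-0.282² + -0.193²) = 0.34172
φ = atan2(y, x) mod 360° = atan2(-0.193, -0.282) = 214.3876°
|p|² = ρ² + z² = 0.34172² + 0.896² = 0.91959
κ = 2ρ / |p|² = 2×0.34172 / 0.91959 = 0.74320
θ = 2·atan2(ρ, z) = 2·atan2(0.34172, 0.896) = 0.72871 rad
ℓ = θ/κ = 0.72871/0.74320 = 0.98050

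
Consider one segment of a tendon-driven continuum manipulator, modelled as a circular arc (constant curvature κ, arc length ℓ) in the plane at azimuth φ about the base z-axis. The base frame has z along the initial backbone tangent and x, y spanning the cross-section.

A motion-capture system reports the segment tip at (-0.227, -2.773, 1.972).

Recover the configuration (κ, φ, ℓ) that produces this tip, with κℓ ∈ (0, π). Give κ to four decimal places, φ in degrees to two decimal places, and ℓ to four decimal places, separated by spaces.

ρ = √(x²+y²) = √(-0.227² + -2.773²) = 2.78228
φ = atan2(y, x) mod 360° = atan2(-2.773, -0.227) = 265.3202°
|p|² = ρ² + z² = 2.78228² + 1.972² = 11.62984
κ = 2ρ / |p|² = 2×2.78228 / 11.62984 = 0.47847
θ = 2·atan2(ρ, z) = 2·atan2(2.78228, 1.972) = 1.90841 rad
ℓ = θ/κ = 1.90841/0.47847 = 3.98856

0.4785 265.32 3.9886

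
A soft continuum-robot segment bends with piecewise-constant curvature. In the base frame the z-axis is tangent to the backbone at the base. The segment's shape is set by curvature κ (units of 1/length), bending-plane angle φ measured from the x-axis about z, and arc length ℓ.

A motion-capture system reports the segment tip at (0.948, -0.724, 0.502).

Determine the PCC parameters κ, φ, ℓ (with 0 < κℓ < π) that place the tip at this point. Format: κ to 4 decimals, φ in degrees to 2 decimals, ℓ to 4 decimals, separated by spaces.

1.4244 322.63 1.6463

ρ = √(x²+y²) = √(0.948² + -0.724²) = 1.19285
φ = atan2(y, x) mod 360° = atan2(-0.724, 0.948) = 322.6306°
|p|² = ρ² + z² = 1.19285² + 0.502² = 1.67488
κ = 2ρ / |p|² = 2×1.19285 / 1.67488 = 1.42439
θ = 2·atan2(ρ, z) = 2·atan2(1.19285, 0.502) = 2.34490 rad
ℓ = θ/κ = 2.34490/1.42439 = 1.64625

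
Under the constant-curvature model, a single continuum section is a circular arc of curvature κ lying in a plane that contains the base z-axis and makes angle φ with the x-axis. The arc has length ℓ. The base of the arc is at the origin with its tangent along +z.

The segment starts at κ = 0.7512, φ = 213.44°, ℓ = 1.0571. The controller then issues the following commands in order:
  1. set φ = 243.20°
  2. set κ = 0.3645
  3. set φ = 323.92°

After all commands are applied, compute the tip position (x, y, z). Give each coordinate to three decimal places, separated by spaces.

0.163 -0.118 1.031

initial: κ=0.7512, φ=213.44°, ℓ=1.0571
cmd 1: set φ=243.20° → (κ,φ,ℓ)=(0.7512,243.20°,1.0571) → tip=(-0.1795,-0.3554,0.9495)
cmd 2: set κ=0.3645 → (κ,φ,ℓ)=(0.3645,243.20°,1.0571) → tip=(-0.0907,-0.1795,1.0311)
cmd 3: set φ=323.92° → (κ,φ,ℓ)=(0.3645,323.92°,1.0571) → tip=(0.1626,-0.1185,1.0311)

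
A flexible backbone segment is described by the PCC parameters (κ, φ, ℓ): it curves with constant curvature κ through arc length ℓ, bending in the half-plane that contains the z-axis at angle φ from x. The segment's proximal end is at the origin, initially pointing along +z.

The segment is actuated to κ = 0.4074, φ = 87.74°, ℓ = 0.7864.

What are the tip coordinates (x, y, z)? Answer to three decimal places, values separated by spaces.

θ = κ·ℓ = 0.4074 × 0.7864 = 0.32038 rad
ρ = (1 − cos θ)/κ = (1 − 0.94912)/0.4074 = 0.12490
z = sin θ / κ = 0.31493/0.4074 = 0.77302
x = ρ cos φ = 0.12490 × cos(87.74°) = 0.00493
y = ρ sin φ = 0.12490 × sin(87.74°) = 0.12480

0.005 0.125 0.773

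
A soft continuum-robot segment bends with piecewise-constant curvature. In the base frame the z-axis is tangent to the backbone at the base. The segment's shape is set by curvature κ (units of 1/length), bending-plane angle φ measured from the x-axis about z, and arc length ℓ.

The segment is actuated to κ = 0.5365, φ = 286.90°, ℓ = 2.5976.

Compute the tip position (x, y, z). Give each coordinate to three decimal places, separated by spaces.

0.446 -1.469 1.835

θ = κ·ℓ = 0.5365 × 2.5976 = 1.39361 rad
ρ = (1 − cos θ)/κ = (1 − 0.17626)/0.5365 = 1.53540
z = sin θ / κ = 0.98434/0.5365 = 1.83475
x = ρ cos φ = 1.53540 × cos(286.90°) = 0.44634
y = ρ sin φ = 1.53540 × sin(286.90°) = -1.46909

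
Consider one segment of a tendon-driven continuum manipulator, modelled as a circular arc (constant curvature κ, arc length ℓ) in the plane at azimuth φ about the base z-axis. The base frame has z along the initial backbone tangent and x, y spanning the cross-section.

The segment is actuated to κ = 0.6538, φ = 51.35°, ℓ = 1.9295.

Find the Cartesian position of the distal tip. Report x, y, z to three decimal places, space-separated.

θ = κ·ℓ = 0.6538 × 1.9295 = 1.26151 rad
ρ = (1 − cos θ)/κ = (1 − 0.30438)/0.6538 = 1.06396
z = sin θ / κ = 0.95255/0.6538 = 1.45694
x = ρ cos φ = 1.06396 × cos(51.35°) = 0.66451
y = ρ sin φ = 1.06396 × sin(51.35°) = 0.83093

0.665 0.831 1.457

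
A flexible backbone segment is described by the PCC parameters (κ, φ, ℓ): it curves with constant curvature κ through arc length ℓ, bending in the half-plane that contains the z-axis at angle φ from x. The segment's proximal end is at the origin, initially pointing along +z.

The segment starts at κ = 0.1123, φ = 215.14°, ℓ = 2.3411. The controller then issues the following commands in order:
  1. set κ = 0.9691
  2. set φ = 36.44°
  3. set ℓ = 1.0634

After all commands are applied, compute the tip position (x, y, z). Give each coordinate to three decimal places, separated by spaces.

initial: κ=0.1123, φ=215.14°, ℓ=2.3411
cmd 1: set κ=0.9691 → (κ,φ,ℓ)=(0.9691,215.14°,2.3411) → tip=(-1.3861,-0.9756,0.7906)
cmd 2: set φ=36.44° → (κ,φ,ℓ)=(0.9691,36.44°,2.3411) → tip=(1.3636,1.0068,0.7906)
cmd 3: set ℓ=1.0634 → (κ,φ,ℓ)=(0.9691,36.44°,1.0634) → tip=(0.4031,0.2977,0.8849)

0.403 0.298 0.885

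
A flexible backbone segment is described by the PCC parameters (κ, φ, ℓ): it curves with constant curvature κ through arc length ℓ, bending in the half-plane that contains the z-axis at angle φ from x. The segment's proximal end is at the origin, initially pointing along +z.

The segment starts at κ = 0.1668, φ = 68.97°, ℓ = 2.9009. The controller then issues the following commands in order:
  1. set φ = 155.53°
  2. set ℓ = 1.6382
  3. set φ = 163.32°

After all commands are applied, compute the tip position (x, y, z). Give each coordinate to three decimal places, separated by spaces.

-0.213 0.064 1.618

initial: κ=0.1668, φ=68.97°, ℓ=2.9009
cmd 1: set φ=155.53° → (κ,φ,ℓ)=(0.1668,155.53°,2.9009) → tip=(-0.6264,0.2851,2.7890)
cmd 2: set ℓ=1.6382 → (κ,φ,ℓ)=(0.1668,155.53°,1.6382) → tip=(-0.2025,0.0921,1.6179)
cmd 3: set φ=163.32° → (κ,φ,ℓ)=(0.1668,163.32°,1.6382) → tip=(-0.2131,0.0638,1.6179)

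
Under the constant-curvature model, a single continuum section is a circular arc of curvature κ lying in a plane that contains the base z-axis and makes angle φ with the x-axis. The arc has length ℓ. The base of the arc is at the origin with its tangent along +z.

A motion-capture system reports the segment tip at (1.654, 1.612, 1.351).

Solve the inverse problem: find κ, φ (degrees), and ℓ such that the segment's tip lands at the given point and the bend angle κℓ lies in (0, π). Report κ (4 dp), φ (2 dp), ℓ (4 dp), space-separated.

ρ = √(x²+y²) = √(1.654² + 1.612²) = 2.30960
φ = atan2(y, x) mod 360° = atan2(1.612, 1.654) = 44.2632°
|p|² = ρ² + z² = 2.30960² + 1.351² = 7.15946
κ = 2ρ / |p|² = 2×2.30960 / 7.15946 = 0.64519
θ = 2·atan2(ρ, z) = 2·atan2(2.30960, 1.351) = 2.08303 rad
ℓ = θ/κ = 2.08303/0.64519 = 3.22857

0.6452 44.26 3.2286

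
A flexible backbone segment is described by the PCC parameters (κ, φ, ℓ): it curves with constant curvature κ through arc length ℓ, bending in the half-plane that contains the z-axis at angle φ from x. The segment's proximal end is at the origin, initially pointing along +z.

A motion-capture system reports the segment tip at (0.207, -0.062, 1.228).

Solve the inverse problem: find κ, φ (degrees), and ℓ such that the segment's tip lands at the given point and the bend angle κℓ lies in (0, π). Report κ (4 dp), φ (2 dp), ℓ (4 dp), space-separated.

ρ = √(x²+y²) = √(0.207² + -0.062²) = 0.21609
φ = atan2(y, x) mod 360° = atan2(-0.062, 0.207) = 343.3262°
|p|² = ρ² + z² = 0.21609² + 1.228² = 1.55468
κ = 2ρ / |p|² = 2×0.21609 / 1.55468 = 0.27798
θ = 2·atan2(ρ, z) = 2·atan2(0.21609, 1.228) = 0.34836 rad
ℓ = θ/κ = 0.34836/0.27798 = 1.25319

0.2780 343.33 1.2532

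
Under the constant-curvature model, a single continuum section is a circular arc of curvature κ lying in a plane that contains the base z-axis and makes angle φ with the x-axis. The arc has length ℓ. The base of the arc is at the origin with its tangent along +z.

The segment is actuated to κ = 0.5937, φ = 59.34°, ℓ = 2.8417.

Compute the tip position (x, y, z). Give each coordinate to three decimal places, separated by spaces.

0.959 1.617 1.673

θ = κ·ℓ = 0.5937 × 2.8417 = 1.68712 rad
ρ = (1 − cos θ)/κ = (1 − -0.11606)/0.5937 = 1.87984
z = sin θ / κ = 0.99324/0.5937 = 1.67297
x = ρ cos φ = 1.87984 × cos(59.34°) = 0.95861
y = ρ sin φ = 1.87984 × sin(59.34°) = 1.61705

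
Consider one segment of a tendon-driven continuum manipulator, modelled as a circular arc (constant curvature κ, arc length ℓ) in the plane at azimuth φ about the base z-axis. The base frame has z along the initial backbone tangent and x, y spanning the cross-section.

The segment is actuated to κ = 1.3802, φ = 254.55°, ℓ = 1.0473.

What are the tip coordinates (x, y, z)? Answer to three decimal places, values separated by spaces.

θ = κ·ℓ = 1.3802 × 1.0473 = 1.44548 rad
ρ = (1 − cos θ)/κ = (1 − 0.12499)/1.3802 = 0.63398
z = sin θ / κ = 0.99216/1.3802 = 0.71885
x = ρ cos φ = 0.63398 × cos(254.55°) = -0.16889
y = ρ sin φ = 0.63398 × sin(254.55°) = -0.61107

-0.169 -0.611 0.719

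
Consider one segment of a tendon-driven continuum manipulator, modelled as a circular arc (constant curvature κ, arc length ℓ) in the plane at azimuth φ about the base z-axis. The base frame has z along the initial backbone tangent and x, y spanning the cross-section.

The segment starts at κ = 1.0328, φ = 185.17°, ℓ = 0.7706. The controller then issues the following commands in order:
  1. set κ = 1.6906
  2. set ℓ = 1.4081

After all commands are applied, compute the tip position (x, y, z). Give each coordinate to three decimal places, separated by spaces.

initial: κ=1.0328, φ=185.17°, ℓ=0.7706
cmd 1: set κ=1.6906 → (κ,φ,ℓ)=(1.6906,185.17°,0.7706) → tip=(-0.4331,-0.0392,0.5704)
cmd 2: set ℓ=1.4081 → (κ,φ,ℓ)=(1.6906,185.17°,1.4081) → tip=(-1.0157,-0.0919,0.4080)

-1.016 -0.092 0.408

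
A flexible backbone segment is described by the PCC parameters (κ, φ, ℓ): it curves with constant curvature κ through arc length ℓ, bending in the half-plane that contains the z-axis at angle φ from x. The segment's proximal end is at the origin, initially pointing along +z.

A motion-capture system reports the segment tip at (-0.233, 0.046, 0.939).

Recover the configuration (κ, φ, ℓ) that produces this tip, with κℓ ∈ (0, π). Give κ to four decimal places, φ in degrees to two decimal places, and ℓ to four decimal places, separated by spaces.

ρ = √(x²+y²) = √(-0.233² + 0.046²) = 0.23750
φ = atan2(y, x) mod 360° = atan2(0.046, -0.233) = 168.8320°
|p|² = ρ² + z² = 0.23750² + 0.939² = 0.93813
κ = 2ρ / |p|² = 2×0.23750 / 0.93813 = 0.50632
θ = 2·atan2(ρ, z) = 2·atan2(0.23750, 0.939) = 0.49546 rad
ℓ = θ/κ = 0.49546/0.50632 = 0.97855

0.5063 168.83 0.9785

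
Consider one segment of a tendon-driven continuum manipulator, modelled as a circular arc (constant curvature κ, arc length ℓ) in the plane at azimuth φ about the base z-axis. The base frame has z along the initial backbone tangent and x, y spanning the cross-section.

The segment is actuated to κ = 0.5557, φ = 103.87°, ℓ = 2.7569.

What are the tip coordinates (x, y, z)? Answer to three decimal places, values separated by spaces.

-0.415 1.679 1.798

θ = κ·ℓ = 0.5557 × 2.7569 = 1.53201 rad
ρ = (1 − cos θ)/κ = (1 − 0.03878)/0.5557 = 1.72975
z = sin θ / κ = 0.99925/0.5557 = 1.79818
x = ρ cos φ = 1.72975 × cos(103.87°) = -0.41466
y = ρ sin φ = 1.72975 × sin(103.87°) = 1.67932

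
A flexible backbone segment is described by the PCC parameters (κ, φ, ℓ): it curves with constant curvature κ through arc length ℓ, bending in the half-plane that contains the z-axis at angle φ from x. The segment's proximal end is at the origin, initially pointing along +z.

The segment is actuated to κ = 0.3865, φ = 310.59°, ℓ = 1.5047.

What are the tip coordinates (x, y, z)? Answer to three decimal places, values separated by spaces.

θ = κ·ℓ = 0.3865 × 1.5047 = 0.58157 rad
ρ = (1 − cos θ)/κ = (1 − 0.83560)/0.3865 = 0.42535
z = sin θ / κ = 0.54933/0.3865 = 1.42130
x = ρ cos φ = 0.42535 × cos(310.59°) = 0.27675
y = ρ sin φ = 0.42535 × sin(310.59°) = -0.32300

0.277 -0.323 1.421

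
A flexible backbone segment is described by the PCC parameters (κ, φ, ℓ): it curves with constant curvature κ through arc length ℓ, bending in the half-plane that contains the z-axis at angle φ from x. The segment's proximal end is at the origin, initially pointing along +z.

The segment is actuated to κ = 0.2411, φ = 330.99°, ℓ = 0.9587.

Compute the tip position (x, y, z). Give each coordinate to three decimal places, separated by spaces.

θ = κ·ℓ = 0.2411 × 0.9587 = 0.23114 rad
ρ = (1 − cos θ)/κ = (1 − 0.97341)/0.2411 = 0.11031
z = sin θ / κ = 0.22909/0.2411 = 0.95019
x = ρ cos φ = 0.11031 × cos(330.99°) = 0.09647
y = ρ sin φ = 0.11031 × sin(330.99°) = -0.05349

0.096 -0.053 0.950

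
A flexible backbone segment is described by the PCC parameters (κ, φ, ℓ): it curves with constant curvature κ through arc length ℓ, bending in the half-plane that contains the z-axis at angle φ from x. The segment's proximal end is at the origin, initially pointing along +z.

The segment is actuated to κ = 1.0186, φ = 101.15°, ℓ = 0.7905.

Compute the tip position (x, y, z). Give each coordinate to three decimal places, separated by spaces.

-0.058 0.296 0.708

θ = κ·ℓ = 1.0186 × 0.7905 = 0.80520 rad
ρ = (1 − cos θ)/κ = (1 − 0.69296)/1.0186 = 0.30143
z = sin θ / κ = 0.72097/1.0186 = 0.70781
x = ρ cos φ = 0.30143 × cos(101.15°) = -0.05829
y = ρ sin φ = 0.30143 × sin(101.15°) = 0.29574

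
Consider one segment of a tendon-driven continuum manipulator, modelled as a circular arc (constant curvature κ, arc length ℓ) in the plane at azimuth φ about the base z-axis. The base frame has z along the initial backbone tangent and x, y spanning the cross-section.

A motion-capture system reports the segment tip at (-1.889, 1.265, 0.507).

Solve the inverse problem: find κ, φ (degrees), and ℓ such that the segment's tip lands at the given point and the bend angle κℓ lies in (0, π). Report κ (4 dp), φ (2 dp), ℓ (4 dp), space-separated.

0.8380 146.19 3.2251

ρ = √(x²+y²) = √(-1.889² + 1.265²) = 2.27344
φ = atan2(y, x) mod 360° = atan2(1.265, -1.889) = 146.1911°
|p|² = ρ² + z² = 2.27344² + 0.507² = 5.42560
κ = 2ρ / |p|² = 2×2.27344 / 5.42560 = 0.83804
θ = 2·atan2(ρ, z) = 2·atan2(2.27344, 0.507) = 2.70275 rad
ℓ = θ/κ = 2.70275/0.83804 = 3.22507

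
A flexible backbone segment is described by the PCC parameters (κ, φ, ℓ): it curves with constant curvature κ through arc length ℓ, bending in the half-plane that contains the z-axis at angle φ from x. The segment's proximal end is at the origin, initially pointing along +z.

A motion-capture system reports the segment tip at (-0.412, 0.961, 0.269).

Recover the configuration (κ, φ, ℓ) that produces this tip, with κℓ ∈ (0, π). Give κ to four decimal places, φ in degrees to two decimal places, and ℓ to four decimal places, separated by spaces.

1.7940 113.21 1.4704

ρ = √(x²+y²) = √(-0.412² + 0.961²) = 1.04559
φ = atan2(y, x) mod 360° = atan2(0.961, -0.412) = 113.2058°
|p|² = ρ² + z² = 1.04559² + 0.269² = 1.16563
κ = 2ρ / |p|² = 2×1.04559 / 1.16563 = 1.79405
θ = 2·atan2(ρ, z) = 2·atan2(1.04559, 0.269) = 2.63797 rad
ℓ = θ/κ = 2.63797/1.79405 = 1.47041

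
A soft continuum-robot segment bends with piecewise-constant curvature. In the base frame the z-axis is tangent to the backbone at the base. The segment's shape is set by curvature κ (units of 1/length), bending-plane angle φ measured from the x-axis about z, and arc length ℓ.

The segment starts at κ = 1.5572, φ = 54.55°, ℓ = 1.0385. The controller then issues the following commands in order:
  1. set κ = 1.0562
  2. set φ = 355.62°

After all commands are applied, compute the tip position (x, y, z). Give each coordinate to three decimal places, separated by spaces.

initial: κ=1.5572, φ=54.55°, ℓ=1.0385
cmd 1: set κ=1.0562 → (κ,φ,ℓ)=(1.0562,54.55°,1.0385) → tip=(0.2985,0.4193,0.8424)
cmd 2: set φ=355.62° → (κ,φ,ℓ)=(1.0562,355.62°,1.0385) → tip=(0.5132,-0.0393,0.8424)

0.513 -0.039 0.842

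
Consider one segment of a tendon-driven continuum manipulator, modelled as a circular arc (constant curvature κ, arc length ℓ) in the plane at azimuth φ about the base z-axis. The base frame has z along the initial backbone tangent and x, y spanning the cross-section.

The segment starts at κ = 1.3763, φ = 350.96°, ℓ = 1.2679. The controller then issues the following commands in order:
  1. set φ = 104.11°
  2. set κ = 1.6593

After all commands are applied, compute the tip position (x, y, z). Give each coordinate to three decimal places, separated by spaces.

initial: κ=1.3763, φ=350.96°, ℓ=1.2679
cmd 1: set φ=104.11° → (κ,φ,ℓ)=(1.3763,104.11°,1.2679) → tip=(-0.2078,0.8268,0.7156)
cmd 2: set κ=1.6593 → (κ,φ,ℓ)=(1.6593,104.11°,1.2679) → tip=(-0.2216,0.8815,0.5191)

-0.222 0.881 0.519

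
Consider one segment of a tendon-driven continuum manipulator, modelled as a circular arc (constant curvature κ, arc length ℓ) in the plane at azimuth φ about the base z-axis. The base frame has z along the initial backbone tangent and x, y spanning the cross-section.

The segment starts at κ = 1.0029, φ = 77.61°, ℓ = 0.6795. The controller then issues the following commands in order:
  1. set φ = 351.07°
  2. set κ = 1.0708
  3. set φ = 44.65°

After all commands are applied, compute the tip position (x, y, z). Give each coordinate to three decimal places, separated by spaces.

0.168 0.166 0.621

initial: κ=1.0029, φ=77.61°, ℓ=0.6795
cmd 1: set φ=351.07° → (κ,φ,ℓ)=(1.0029,351.07°,0.6795) → tip=(0.2200,-0.0346,0.6281)
cmd 2: set κ=1.0708 → (κ,φ,ℓ)=(1.0708,351.07°,0.6795) → tip=(0.2336,-0.0367,0.6211)
cmd 3: set φ=44.65° → (κ,φ,ℓ)=(1.0708,44.65°,0.6795) → tip=(0.1682,0.1662,0.6211)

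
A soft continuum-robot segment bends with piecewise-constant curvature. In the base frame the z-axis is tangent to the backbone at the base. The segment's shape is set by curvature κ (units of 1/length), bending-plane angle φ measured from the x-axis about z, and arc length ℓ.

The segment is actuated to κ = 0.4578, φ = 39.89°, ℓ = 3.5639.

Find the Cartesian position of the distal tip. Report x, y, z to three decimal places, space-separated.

θ = κ·ℓ = 0.4578 × 3.5639 = 1.63155 rad
ρ = (1 − cos θ)/κ = (1 − -0.06072)/0.4578 = 2.31699
z = sin θ / κ = 0.99815/0.4578 = 2.18033
x = ρ cos φ = 2.31699 × cos(39.89°) = 1.77778
y = ρ sin φ = 2.31699 × sin(39.89°) = 1.48592

1.778 1.486 2.180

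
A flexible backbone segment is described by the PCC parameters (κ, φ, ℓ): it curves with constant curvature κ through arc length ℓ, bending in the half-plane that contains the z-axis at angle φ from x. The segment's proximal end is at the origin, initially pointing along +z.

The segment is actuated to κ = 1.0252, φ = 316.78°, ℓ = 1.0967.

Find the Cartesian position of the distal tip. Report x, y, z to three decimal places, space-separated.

θ = κ·ℓ = 1.0252 × 1.0967 = 1.12434 rad
ρ = (1 − cos θ)/κ = (1 − 0.43177)/1.0252 = 0.55426
z = sin θ / κ = 0.90198/1.0252 = 0.87981
x = ρ cos φ = 0.55426 × cos(316.78°) = 0.40390
y = ρ sin φ = 0.55426 × sin(316.78°) = -0.37956

0.404 -0.380 0.880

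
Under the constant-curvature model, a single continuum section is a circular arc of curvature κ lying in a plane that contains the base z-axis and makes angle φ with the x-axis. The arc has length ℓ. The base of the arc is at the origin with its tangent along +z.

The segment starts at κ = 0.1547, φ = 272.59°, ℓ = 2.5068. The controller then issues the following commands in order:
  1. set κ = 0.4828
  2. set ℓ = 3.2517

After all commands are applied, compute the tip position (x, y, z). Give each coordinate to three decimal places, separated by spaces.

initial: κ=0.1547, φ=272.59°, ℓ=2.5068
cmd 1: set κ=0.4828 → (κ,φ,ℓ)=(0.4828,272.59°,2.5068) → tip=(0.0606,-1.3392,1.9381)
cmd 2: set ℓ=3.2517 → (κ,φ,ℓ)=(0.4828,272.59°,3.2517) → tip=(0.0935,-2.0673,2.0713)

0.094 -2.067 2.071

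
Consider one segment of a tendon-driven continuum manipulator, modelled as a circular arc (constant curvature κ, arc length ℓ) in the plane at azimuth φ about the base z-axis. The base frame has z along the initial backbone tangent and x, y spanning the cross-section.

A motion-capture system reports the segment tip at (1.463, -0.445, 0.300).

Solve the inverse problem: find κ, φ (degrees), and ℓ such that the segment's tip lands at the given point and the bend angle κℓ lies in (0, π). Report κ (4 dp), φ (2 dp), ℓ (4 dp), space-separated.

ρ = √(x²+y²) = √(1.463² + -0.445²) = 1.52918
φ = atan2(y, x) mod 360° = atan2(-0.445, 1.463) = 343.0818°
|p|² = ρ² + z² = 1.52918² + 0.300² = 2.42839
κ = 2ρ / |p|² = 2×1.52918 / 2.42839 = 1.25942
θ = 2·atan2(ρ, z) = 2·atan2(1.52918, 0.300) = 2.75415 rad
ℓ = θ/κ = 2.75415/1.25942 = 2.18684

1.2594 343.08 2.1868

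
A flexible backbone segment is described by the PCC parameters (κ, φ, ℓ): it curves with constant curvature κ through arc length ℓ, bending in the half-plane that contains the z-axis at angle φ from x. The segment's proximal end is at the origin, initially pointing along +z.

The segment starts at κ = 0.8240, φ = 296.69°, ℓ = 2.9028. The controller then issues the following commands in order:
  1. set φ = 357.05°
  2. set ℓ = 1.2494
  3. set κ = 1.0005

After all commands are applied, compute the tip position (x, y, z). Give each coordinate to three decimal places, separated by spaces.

0.683 -0.035 0.949

initial: κ=0.8240, φ=296.69°, ℓ=2.9028
cmd 1: set φ=357.05° → (κ,φ,ℓ)=(0.8240,357.05°,2.9028) → tip=(2.0990,-0.1082,0.8270)
cmd 2: set ℓ=1.2494 → (κ,φ,ℓ)=(0.8240,357.05°,1.2494) → tip=(0.5875,-0.0303,1.0401)
cmd 3: set κ=1.0005 → (κ,φ,ℓ)=(1.0005,357.05°,1.2494) → tip=(0.6835,-0.0352,0.9485)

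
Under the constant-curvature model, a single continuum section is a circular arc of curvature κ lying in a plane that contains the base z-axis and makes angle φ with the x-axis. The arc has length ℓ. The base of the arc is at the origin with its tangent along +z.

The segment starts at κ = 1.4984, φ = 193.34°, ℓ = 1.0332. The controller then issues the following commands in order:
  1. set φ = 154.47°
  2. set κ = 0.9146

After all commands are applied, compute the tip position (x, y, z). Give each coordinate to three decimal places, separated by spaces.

initial: κ=1.4984, φ=193.34°, ℓ=1.0332
cmd 1: set φ=154.47° → (κ,φ,ℓ)=(1.4984,154.47°,1.0332) → tip=(-0.5886,0.2811,0.6672)
cmd 2: set κ=0.9146 → (κ,φ,ℓ)=(0.9146,154.47°,1.0332) → tip=(-0.4087,0.1952,0.8862)

-0.409 0.195 0.886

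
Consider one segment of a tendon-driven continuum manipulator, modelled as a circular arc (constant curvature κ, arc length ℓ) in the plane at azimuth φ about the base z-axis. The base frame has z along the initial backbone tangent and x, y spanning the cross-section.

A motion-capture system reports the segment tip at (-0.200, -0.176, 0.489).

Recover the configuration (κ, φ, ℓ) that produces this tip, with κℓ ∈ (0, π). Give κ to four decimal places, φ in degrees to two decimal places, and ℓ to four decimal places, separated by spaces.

1.7183 221.35 0.5806

ρ = √(x²+y²) = √(-0.200² + -0.176²) = 0.26641
φ = atan2(y, x) mod 360° = atan2(-0.176, -0.200) = 221.3478°
|p|² = ρ² + z² = 0.26641² + 0.489² = 0.31010
κ = 2ρ / |p|² = 2×0.26641 / 0.31010 = 1.71826
θ = 2·atan2(ρ, z) = 2·atan2(0.26641, 0.489) = 0.99770 rad
ℓ = θ/κ = 0.99770/1.71826 = 0.58065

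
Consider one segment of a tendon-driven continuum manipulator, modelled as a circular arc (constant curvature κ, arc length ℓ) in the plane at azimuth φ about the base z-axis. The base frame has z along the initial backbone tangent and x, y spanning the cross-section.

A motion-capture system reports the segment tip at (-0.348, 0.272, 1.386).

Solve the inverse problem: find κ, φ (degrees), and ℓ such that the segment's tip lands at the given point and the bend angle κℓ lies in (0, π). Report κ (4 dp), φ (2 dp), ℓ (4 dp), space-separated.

0.4175 141.99 1.4780

ρ = √(x²+y²) = √(-0.348² + 0.272²) = 0.44169
φ = atan2(y, x) mod 360° = atan2(0.272, -0.348) = 141.9885°
|p|² = ρ² + z² = 0.44169² + 1.386² = 2.11608
κ = 2ρ / |p|² = 2×0.44169 / 2.11608 = 0.41746
θ = 2·atan2(ρ, z) = 2·atan2(0.44169, 1.386) = 0.61701 rad
ℓ = θ/κ = 0.61701/0.41746 = 1.47801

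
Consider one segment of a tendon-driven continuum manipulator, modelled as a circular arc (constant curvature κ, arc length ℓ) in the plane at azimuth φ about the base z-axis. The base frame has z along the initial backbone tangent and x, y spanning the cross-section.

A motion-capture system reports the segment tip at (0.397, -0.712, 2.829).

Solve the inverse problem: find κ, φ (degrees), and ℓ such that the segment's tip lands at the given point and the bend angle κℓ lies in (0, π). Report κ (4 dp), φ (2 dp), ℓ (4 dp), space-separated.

ρ = √(x²+y²) = √(0.397² + -0.712²) = 0.81520
φ = atan2(y, x) mod 360° = atan2(-0.712, 0.397) = 299.1434°
|p|² = ρ² + z² = 0.81520² + 2.829² = 8.66779
κ = 2ρ / |p|² = 2×0.81520 / 8.66779 = 0.18810
θ = 2·atan2(ρ, z) = 2·atan2(0.81520, 2.829) = 0.56112 rad
ℓ = θ/κ = 0.56112/0.18810 = 2.98309

0.1881 299.14 2.9831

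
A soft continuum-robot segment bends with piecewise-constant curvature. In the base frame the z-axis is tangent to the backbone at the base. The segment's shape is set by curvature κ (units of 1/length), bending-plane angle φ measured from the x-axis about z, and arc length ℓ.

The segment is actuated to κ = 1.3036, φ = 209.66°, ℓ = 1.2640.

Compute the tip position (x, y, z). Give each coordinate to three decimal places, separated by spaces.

-0.718 -0.409 0.765

θ = κ·ℓ = 1.3036 × 1.2640 = 1.64775 rad
ρ = (1 − cos θ)/κ = (1 − -0.07688)/1.3036 = 0.82608
z = sin θ / κ = 0.99704/1.3036 = 0.76484
x = ρ cos φ = 0.82608 × cos(209.66°) = -0.71784
y = ρ sin φ = 0.82608 × sin(209.66°) = -0.40879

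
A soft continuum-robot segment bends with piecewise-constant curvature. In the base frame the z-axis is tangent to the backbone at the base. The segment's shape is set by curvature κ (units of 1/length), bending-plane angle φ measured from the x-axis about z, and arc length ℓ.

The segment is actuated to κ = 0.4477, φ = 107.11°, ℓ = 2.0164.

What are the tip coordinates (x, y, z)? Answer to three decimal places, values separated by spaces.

θ = κ·ℓ = 0.4477 × 2.0164 = 0.90274 rad
ρ = (1 − cos θ)/κ = (1 − 0.61946)/0.4477 = 0.84999
z = sin θ / κ = 0.78503/0.4477 = 1.75347
x = ρ cos φ = 0.84999 × cos(107.11°) = -0.25007
y = ρ sin φ = 0.84999 × sin(107.11°) = 0.81237

-0.250 0.812 1.753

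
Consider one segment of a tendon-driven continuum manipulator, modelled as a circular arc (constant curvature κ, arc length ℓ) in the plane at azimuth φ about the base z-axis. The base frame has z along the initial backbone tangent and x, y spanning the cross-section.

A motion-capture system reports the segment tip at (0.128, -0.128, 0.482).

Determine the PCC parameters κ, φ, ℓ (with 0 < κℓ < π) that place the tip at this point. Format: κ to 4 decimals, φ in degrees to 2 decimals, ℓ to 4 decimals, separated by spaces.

1.3657 315.00 0.5261

ρ = √(x²+y²) = √(0.128² + -0.128²) = 0.18102
φ = atan2(y, x) mod 360° = atan2(-0.128, 0.128) = 315.0000°
|p|² = ρ² + z² = 0.18102² + 0.482² = 0.26509
κ = 2ρ / |p|² = 2×0.18102 / 0.26509 = 1.36571
θ = 2·atan2(ρ, z) = 2·atan2(0.18102, 0.482) = 0.71852 rad
ℓ = θ/κ = 0.71852/1.36571 = 0.52612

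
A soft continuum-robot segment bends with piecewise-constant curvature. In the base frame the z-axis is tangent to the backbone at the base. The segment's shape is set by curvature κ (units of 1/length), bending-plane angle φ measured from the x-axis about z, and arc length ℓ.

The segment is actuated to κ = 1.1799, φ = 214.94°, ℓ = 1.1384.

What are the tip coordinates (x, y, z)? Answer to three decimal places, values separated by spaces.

-0.538 -0.376 0.826

θ = κ·ℓ = 1.1799 × 1.1384 = 1.34320 rad
ρ = (1 − cos θ)/κ = (1 − 0.22564)/1.1799 = 0.65629
z = sin θ / κ = 0.97421/1.1799 = 0.82567
x = ρ cos φ = 0.65629 × cos(214.94°) = -0.53800
y = ρ sin φ = 0.65629 × sin(214.94°) = -0.37587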